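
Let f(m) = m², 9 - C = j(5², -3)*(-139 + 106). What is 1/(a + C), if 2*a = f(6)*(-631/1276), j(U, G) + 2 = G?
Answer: -638/105207 ≈ -0.0060642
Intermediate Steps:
j(U, G) = -2 + G
C = -156 (C = 9 - (-2 - 3)*(-139 + 106) = 9 - (-5)*(-33) = 9 - 1*165 = 9 - 165 = -156)
a = -5679/638 (a = (6²*(-631/1276))/2 = (36*(-631*1/1276))/2 = (36*(-631/1276))/2 = (½)*(-5679/319) = -5679/638 ≈ -8.9013)
1/(a + C) = 1/(-5679/638 - 156) = 1/(-105207/638) = -638/105207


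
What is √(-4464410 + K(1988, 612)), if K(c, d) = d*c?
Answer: I*√3247754 ≈ 1802.2*I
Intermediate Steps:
K(c, d) = c*d
√(-4464410 + K(1988, 612)) = √(-4464410 + 1988*612) = √(-4464410 + 1216656) = √(-3247754) = I*√3247754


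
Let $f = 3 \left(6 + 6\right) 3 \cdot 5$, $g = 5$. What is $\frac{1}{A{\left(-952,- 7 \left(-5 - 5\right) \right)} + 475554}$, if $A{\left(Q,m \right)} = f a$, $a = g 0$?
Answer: $\frac{1}{475554} \approx 2.1028 \cdot 10^{-6}$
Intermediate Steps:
$a = 0$ ($a = 5 \cdot 0 = 0$)
$f = 540$ ($f = 3 \cdot 12 \cdot 3 \cdot 5 = 3 \cdot 36 \cdot 5 = 108 \cdot 5 = 540$)
$A{\left(Q,m \right)} = 0$ ($A{\left(Q,m \right)} = 540 \cdot 0 = 0$)
$\frac{1}{A{\left(-952,- 7 \left(-5 - 5\right) \right)} + 475554} = \frac{1}{0 + 475554} = \frac{1}{475554}$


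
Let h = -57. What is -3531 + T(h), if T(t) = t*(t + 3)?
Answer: -453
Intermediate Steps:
T(t) = t*(3 + t)
-3531 + T(h) = -3531 - 57*(3 - 57) = -3531 - 57*(-54) = -3531 + 3078 = -453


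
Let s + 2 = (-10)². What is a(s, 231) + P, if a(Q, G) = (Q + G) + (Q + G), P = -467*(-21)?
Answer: 10465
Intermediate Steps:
s = 98 (s = -2 + (-10)² = -2 + 100 = 98)
P = 9807
a(Q, G) = 2*G + 2*Q (a(Q, G) = (G + Q) + (G + Q) = 2*G + 2*Q)
a(s, 231) + P = (2*231 + 2*98) + 9807 = (462 + 196) + 9807 = 658 + 9807 = 10465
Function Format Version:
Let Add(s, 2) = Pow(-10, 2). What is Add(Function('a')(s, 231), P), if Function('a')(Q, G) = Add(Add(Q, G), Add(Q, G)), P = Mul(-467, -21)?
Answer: 10465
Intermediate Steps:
s = 98 (s = Add(-2, Pow(-10, 2)) = Add(-2, 100) = 98)
P = 9807
Function('a')(Q, G) = Add(Mul(2, G), Mul(2, Q)) (Function('a')(Q, G) = Add(Add(G, Q), Add(G, Q)) = Add(Mul(2, G), Mul(2, Q)))
Add(Function('a')(s, 231), P) = Add(Add(Mul(2, 231), Mul(2, 98)), 9807) = Add(Add(462, 196), 9807) = Add(658, 9807) = 10465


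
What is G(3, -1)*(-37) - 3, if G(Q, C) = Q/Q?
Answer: -40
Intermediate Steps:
G(Q, C) = 1
G(3, -1)*(-37) - 3 = 1*(-37) - 3 = -37 - 3 = -40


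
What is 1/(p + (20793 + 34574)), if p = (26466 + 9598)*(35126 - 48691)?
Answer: -1/489152793 ≈ -2.0444e-9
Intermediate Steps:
p = -489208160 (p = 36064*(-13565) = -489208160)
1/(p + (20793 + 34574)) = 1/(-489208160 + (20793 + 34574)) = 1/(-489208160 + 55367) = 1/(-489152793) = -1/489152793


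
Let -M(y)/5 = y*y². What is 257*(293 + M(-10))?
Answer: 1360301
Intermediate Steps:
M(y) = -5*y³ (M(y) = -5*y*y² = -5*y³)
257*(293 + M(-10)) = 257*(293 - 5*(-10)³) = 257*(293 - 5*(-1000)) = 257*(293 + 5000) = 257*5293 = 1360301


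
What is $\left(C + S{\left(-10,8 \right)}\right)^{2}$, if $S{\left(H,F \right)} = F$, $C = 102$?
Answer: $12100$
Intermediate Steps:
$\left(C + S{\left(-10,8 \right)}\right)^{2} = \left(102 + 8\right)^{2} = 110^{2} = 12100$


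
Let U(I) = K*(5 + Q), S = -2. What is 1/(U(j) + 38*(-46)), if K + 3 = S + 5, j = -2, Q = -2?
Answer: -1/1748 ≈ -0.00057208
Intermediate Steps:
K = 0 (K = -3 + (-2 + 5) = -3 + 3 = 0)
U(I) = 0 (U(I) = 0*(5 - 2) = 0*3 = 0)
1/(U(j) + 38*(-46)) = 1/(0 + 38*(-46)) = 1/(0 - 1748) = 1/(-1748) = -1/1748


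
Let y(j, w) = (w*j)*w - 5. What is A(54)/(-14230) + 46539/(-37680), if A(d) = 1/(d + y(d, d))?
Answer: -3477099318743/2815210947440 ≈ -1.2351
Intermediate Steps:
y(j, w) = -5 + j*w² (y(j, w) = (j*w)*w - 5 = j*w² - 5 = -5 + j*w²)
A(d) = 1/(-5 + d + d³) (A(d) = 1/(d + (-5 + d*d²)) = 1/(d + (-5 + d³)) = 1/(-5 + d + d³))
A(54)/(-14230) + 46539/(-37680) = 1/((-5 + 54 + 54³)*(-14230)) + 46539/(-37680) = -1/14230/(-5 + 54 + 157464) + 46539*(-1/37680) = -1/14230/157513 - 15513/12560 = (1/157513)*(-1/14230) - 15513/12560 = -1/2241409990 - 15513/12560 = -3477099318743/2815210947440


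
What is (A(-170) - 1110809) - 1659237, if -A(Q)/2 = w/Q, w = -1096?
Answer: -235455006/85 ≈ -2.7701e+6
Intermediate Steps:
A(Q) = 2192/Q (A(Q) = -(-2192)/Q = 2192/Q)
(A(-170) - 1110809) - 1659237 = (2192/(-170) - 1110809) - 1659237 = (2192*(-1/170) - 1110809) - 1659237 = (-1096/85 - 1110809) - 1659237 = -94419861/85 - 1659237 = -235455006/85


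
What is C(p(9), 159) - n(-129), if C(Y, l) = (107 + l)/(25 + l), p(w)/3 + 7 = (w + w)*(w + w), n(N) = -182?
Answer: 16877/92 ≈ 183.45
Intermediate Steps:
p(w) = -21 + 12*w² (p(w) = -21 + 3*((w + w)*(w + w)) = -21 + 3*((2*w)*(2*w)) = -21 + 3*(4*w²) = -21 + 12*w²)
C(Y, l) = (107 + l)/(25 + l)
C(p(9), 159) - n(-129) = (107 + 159)/(25 + 159) - 1*(-182) = 266/184 + 182 = (1/184)*266 + 182 = 133/92 + 182 = 16877/92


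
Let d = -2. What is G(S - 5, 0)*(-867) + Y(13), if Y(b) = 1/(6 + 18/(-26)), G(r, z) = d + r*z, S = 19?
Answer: 119659/69 ≈ 1734.2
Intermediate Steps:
G(r, z) = -2 + r*z
Y(b) = 13/69 (Y(b) = 1/(6 + 18*(-1/26)) = 1/(6 - 9/13) = 1/(69/13) = 13/69)
G(S - 5, 0)*(-867) + Y(13) = (-2 + (19 - 5)*0)*(-867) + 13/69 = (-2 + 14*0)*(-867) + 13/69 = (-2 + 0)*(-867) + 13/69 = -2*(-867) + 13/69 = 1734 + 13/69 = 119659/69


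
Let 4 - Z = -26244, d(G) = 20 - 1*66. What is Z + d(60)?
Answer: 26202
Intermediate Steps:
d(G) = -46 (d(G) = 20 - 66 = -46)
Z = 26248 (Z = 4 - 1*(-26244) = 4 + 26244 = 26248)
Z + d(60) = 26248 - 46 = 26202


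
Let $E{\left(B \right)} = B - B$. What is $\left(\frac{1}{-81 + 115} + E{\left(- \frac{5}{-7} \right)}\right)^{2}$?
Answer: $\frac{1}{1156} \approx 0.00086505$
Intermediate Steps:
$E{\left(B \right)} = 0$
$\left(\frac{1}{-81 + 115} + E{\left(- \frac{5}{-7} \right)}\right)^{2} = \left(\frac{1}{-81 + 115} + 0\right)^{2} = \left(\frac{1}{34} + 0\right)^{2} = \left(\frac{1}{34}\right)^{2} = \frac{1}{1156}$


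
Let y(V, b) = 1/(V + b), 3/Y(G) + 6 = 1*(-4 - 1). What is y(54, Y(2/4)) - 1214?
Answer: -717463/591 ≈ -1214.0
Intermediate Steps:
Y(G) = -3/11 (Y(G) = 3/(-6 + 1*(-4 - 1)) = 3/(-6 + 1*(-5)) = 3/(-6 - 5) = 3/(-11) = 3*(-1/11) = -3/11)
y(54, Y(2/4)) - 1214 = 1/(54 - 3/11) - 1214 = 1/(591/11) - 1214 = 11/591 - 1214 = -717463/591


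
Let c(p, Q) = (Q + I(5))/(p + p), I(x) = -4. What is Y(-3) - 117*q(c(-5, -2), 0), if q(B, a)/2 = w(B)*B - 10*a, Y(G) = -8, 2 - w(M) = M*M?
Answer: -29782/125 ≈ -238.26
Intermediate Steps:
w(M) = 2 - M² (w(M) = 2 - M*M = 2 - M²)
c(p, Q) = (-4 + Q)/(2*p) (c(p, Q) = (Q - 4)/(p + p) = (-4 + Q)/((2*p)) = (-4 + Q)*(1/(2*p)) = (-4 + Q)/(2*p))
q(B, a) = -20*a + 2*B*(2 - B²) (q(B, a) = 2*((2 - B²)*B - 10*a) = 2*(B*(2 - B²) - 10*a) = 2*(-10*a + B*(2 - B²)) = -20*a + 2*B*(2 - B²))
Y(-3) - 117*q(c(-5, -2), 0) = -8 - 117*(-20*0 - 2*(-(-4 - 2)³/1000) + 4*((½)*(-4 - 2)/(-5))) = -8 - 117*(0 - 2*((½)*(-⅕)*(-6))³ + 4*((½)*(-⅕)*(-6))) = -8 - 117*(0 - 2*(⅗)³ + 4*(⅗)) = -8 - 117*(0 - 2*27/125 + 12/5) = -8 - 117*(0 - 54/125 + 12/5) = -8 - 117*246/125 = -8 - 28782/125 = -29782/125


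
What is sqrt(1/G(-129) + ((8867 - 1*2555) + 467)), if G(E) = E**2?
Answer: 2*sqrt(28202335)/129 ≈ 82.335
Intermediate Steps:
sqrt(1/G(-129) + ((8867 - 1*2555) + 467)) = sqrt(1/((-129)**2) + ((8867 - 1*2555) + 467)) = sqrt(1/16641 + ((8867 - 2555) + 467)) = sqrt(1/16641 + (6312 + 467)) = sqrt(1/16641 + 6779) = sqrt(112809340/16641) = 2*sqrt(28202335)/129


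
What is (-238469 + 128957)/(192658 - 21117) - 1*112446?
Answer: -19289208798/171541 ≈ -1.1245e+5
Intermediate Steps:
(-238469 + 128957)/(192658 - 21117) - 1*112446 = -109512/171541 - 112446 = -19289208798/171541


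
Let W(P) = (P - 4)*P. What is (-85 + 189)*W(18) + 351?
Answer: 26559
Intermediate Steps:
W(P) = P*(-4 + P) (W(P) = (-4 + P)*P = P*(-4 + P))
(-85 + 189)*W(18) + 351 = (-85 + 189)*(18*(-4 + 18)) + 351 = 104*(18*14) + 351 = 104*252 + 351 = 26208 + 351 = 26559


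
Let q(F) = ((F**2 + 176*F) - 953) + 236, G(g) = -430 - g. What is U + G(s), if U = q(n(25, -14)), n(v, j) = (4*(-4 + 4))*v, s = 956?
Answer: -2103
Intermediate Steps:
n(v, j) = 0 (n(v, j) = (4*0)*v = 0*v = 0)
q(F) = -717 + F**2 + 176*F (q(F) = (-953 + F**2 + 176*F) + 236 = -717 + F**2 + 176*F)
U = -717 (U = -717 + 0**2 + 176*0 = -717 + 0 + 0 = -717)
U + G(s) = -717 + (-430 - 1*956) = -717 + (-430 - 956) = -717 - 1386 = -2103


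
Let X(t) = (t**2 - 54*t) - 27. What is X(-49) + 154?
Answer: 5174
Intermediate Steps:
X(t) = -27 + t**2 - 54*t
X(-49) + 154 = (-27 + (-49)**2 - 54*(-49)) + 154 = (-27 + 2401 + 2646) + 154 = 5020 + 154 = 5174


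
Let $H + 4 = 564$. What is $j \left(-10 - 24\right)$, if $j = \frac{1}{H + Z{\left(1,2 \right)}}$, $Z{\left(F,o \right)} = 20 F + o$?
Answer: $- \frac{17}{291} \approx -0.058419$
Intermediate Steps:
$Z{\left(F,o \right)} = o + 20 F$
$H = 560$ ($H = -4 + 564 = 560$)
$j = \frac{1}{582}$ ($j = \frac{1}{560 + \left(2 + 20 \cdot 1\right)} = \frac{1}{560 + \left(2 + 20\right)} = \frac{1}{560 + 22} = \frac{1}{582} \approx 0.0017182$)
$j \left(-10 - 24\right) = \frac{-10 - 24}{582} = \frac{1}{582} \left(-34\right) = - \frac{17}{291}$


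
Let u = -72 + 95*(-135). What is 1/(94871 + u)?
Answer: 1/81974 ≈ 1.2199e-5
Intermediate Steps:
u = -12897 (u = -72 - 12825 = -12897)
1/(94871 + u) = 1/(94871 - 12897) = 1/81974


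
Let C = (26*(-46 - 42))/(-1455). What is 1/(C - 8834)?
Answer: -1455/12851182 ≈ -0.00011322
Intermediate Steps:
C = 2288/1455 (C = (26*(-88))*(-1/1455) = -2288*(-1/1455) = 2288/1455 ≈ 1.5725)
1/(C - 8834) = 1/(2288/1455 - 8834) = 1/(-12851182/1455) = -1455/12851182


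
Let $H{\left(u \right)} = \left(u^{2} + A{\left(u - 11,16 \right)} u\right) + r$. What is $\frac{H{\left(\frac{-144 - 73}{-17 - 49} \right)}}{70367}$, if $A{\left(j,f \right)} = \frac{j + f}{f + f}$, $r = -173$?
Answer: $- \frac{681493}{297230208} \approx -0.0022928$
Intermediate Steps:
$A{\left(j,f \right)} = \frac{f + j}{2 f}$
$H{\left(u \right)} = -173 + u^{2} + u \left(\frac{5}{32} + \frac{u}{32}\right)$ ($H{\left(u \right)} = \left(u^{2} + \frac{16 + \left(u - 11\right)}{2 \cdot 16} u\right) - 173 = \left(u^{2} + \frac{1}{2} \cdot \frac{1}{16} \left(16 + \left(-11 + u\right)\right) u\right) - 173 = \left(u^{2} + \frac{1}{2} \cdot \frac{1}{16} \left(5 + u\right) u\right) - 173 = \left(u^{2} + \left(\frac{5}{32} + \frac{u}{32}\right) u\right) - 173 = \left(u^{2} + u \left(\frac{5}{32} + \frac{u}{32}\right)\right) - 173 = -173 + u^{2} + u \left(\frac{5}{32} + \frac{u}{32}\right)$)
$\frac{H{\left(\frac{-144 - 73}{-17 - 49} \right)}}{70367} = \frac{-173 + \frac{5 \frac{-144 - 73}{-17 - 49}}{32} + \frac{33 \left(\frac{-144 - 73}{-17 - 49}\right)^{2}}{32}}{70367} = \left(-173 + \frac{5 \left(- \frac{217}{-66}\right)}{32} + \frac{33 \left(- \frac{217}{-66}\right)^{2}}{32}\right) \frac{1}{70367} = \left(-173 + \frac{5 \left(\left(-217\right) \left(- \frac{1}{66}\right)\right)}{32} + \frac{33 \left(\left(-217\right) \left(- \frac{1}{66}\right)\right)^{2}}{32}\right) \frac{1}{70367} = \left(-173 + \frac{5}{32} \cdot \frac{217}{66} + \frac{33 \left(\frac{217}{66}\right)^{2}}{32}\right) \frac{1}{70367} = \left(-173 + \frac{1085}{2112} + \frac{33}{32} \cdot \frac{47089}{4356}\right) \frac{1}{70367} = \left(-173 + \frac{1085}{2112} + \frac{47089}{4224}\right) \frac{1}{70367} = \left(- \frac{681493}{4224}\right) \frac{1}{70367} = - \frac{681493}{297230208}$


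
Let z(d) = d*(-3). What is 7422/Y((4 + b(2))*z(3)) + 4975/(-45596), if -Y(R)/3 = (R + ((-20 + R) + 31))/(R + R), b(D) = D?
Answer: -12183369007/4422812 ≈ -2754.7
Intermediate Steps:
z(d) = -3*d
Y(R) = -3*(11 + 2*R)/(2*R) (Y(R) = -3*(R + ((-20 + R) + 31))/(R + R) = -3*(R + (11 + R))/(2*R) = -3*(11 + 2*R)*1/(2*R) = -3*(11 + 2*R)/(2*R))
7422/Y((4 + b(2))*z(3)) + 4975/(-45596) = 7422/(-3 - 33*(-1/(9*(4 + 2)))/2) + 4975/(-45596) = 7422/(-3 - 33/(2*(6*(-9)))) + 4975*(-1/45596) = 7422/(-3 - 33/2/(-54)) - 4975/45596 = 7422/(-3 - 33/2*(-1/54)) - 4975/45596 = 7422/(-3 + 11/36) - 4975/45596 = 7422/(-97/36) - 4975/45596 = 7422*(-36/97) - 4975/45596 = -267192/97 - 4975/45596 = -12183369007/4422812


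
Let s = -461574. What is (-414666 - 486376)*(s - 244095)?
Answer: 635837407098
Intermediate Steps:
(-414666 - 486376)*(s - 244095) = (-414666 - 486376)*(-461574 - 244095) = -901042*(-705669) = 635837407098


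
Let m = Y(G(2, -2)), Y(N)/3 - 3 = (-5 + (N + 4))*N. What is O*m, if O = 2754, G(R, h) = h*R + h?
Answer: 371790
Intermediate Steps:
G(R, h) = h + R*h (G(R, h) = R*h + h = h + R*h)
Y(N) = 9 + 3*N*(-1 + N) (Y(N) = 9 + 3*((-5 + (N + 4))*N) = 9 + 3*((-5 + (4 + N))*N) = 9 + 3*((-1 + N)*N) = 9 + 3*(N*(-1 + N)) = 9 + 3*N*(-1 + N))
m = 135 (m = 9 - (-6)*(1 + 2) + 3*(-2*(1 + 2))² = 9 - (-6)*3 + 3*(-2*3)² = 9 - 3*(-6) + 3*(-6)² = 9 + 18 + 3*36 = 9 + 18 + 108 = 135)
O*m = 2754*135 = 371790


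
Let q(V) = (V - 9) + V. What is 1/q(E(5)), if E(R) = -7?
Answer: -1/23 ≈ -0.043478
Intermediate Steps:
q(V) = -9 + 2*V (q(V) = (-9 + V) + V = -9 + 2*V)
1/q(E(5)) = 1/(-9 + 2*(-7)) = 1/(-9 - 14) = 1/(-23) = -1/23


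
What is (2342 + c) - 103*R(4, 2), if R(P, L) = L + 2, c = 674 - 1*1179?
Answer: 1425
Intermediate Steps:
c = -505 (c = 674 - 1179 = -505)
R(P, L) = 2 + L
(2342 + c) - 103*R(4, 2) = (2342 - 505) - 103*(2 + 2) = 1837 - 103*4 = 1837 - 412 = 1425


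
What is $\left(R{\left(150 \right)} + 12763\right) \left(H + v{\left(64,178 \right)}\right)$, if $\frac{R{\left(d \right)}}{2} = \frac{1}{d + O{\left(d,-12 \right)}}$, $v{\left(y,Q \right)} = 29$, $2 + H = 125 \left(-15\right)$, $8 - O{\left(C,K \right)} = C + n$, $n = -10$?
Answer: $- \frac{70758688}{3} \approx -2.3586 \cdot 10^{7}$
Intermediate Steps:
$O{\left(C,K \right)} = 18 - C$ ($O{\left(C,K \right)} = 8 - \left(C - 10\right) = 8 - \left(-10 + C\right) = 18 - C$)
$H = -1877$ ($H = -2 + 125 \left(-15\right) = -2 - 1875 = -1877$)
$R{\left(d \right)} = \frac{1}{9}$ ($R{\left(d \right)} = \frac{2}{d - \left(-18 + d\right)} = \frac{2}{18} = 2 \cdot \frac{1}{18} = \frac{1}{9}$)
$\left(R{\left(150 \right)} + 12763\right) \left(H + v{\left(64,178 \right)}\right) = \left(\frac{1}{9} + 12763\right) \left(-1877 + 29\right) = \frac{114868}{9} \left(-1848\right) = - \frac{70758688}{3}$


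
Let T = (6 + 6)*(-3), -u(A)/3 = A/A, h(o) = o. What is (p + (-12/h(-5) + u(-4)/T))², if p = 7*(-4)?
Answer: 2343961/3600 ≈ 651.10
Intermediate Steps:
u(A) = -3 (u(A) = -3*A/A = -3*1 = -3)
T = -36 (T = 12*(-3) = -36)
p = -28
(p + (-12/h(-5) + u(-4)/T))² = (-28 + (-12/(-5) - 3/(-36)))² = (-28 + (-12*(-⅕) - 3*(-1/36)))² = (-28 + (12/5 + 1/12))² = (-28 + 149/60)² = (-1531/60)² = 2343961/3600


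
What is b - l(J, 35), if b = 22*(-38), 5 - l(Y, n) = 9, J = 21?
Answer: -832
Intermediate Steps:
l(Y, n) = -4 (l(Y, n) = 5 - 1*9 = 5 - 9 = -4)
b = -836
b - l(J, 35) = -836 - 1*(-4) = -836 + 4 = -832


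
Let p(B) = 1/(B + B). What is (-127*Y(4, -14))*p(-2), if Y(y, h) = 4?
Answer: 127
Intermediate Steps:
p(B) = 1/(2*B)
(-127*Y(4, -14))*p(-2) = (-127*4)*((½)/(-2)) = -254*(-1)/2 = -508*(-¼) = 127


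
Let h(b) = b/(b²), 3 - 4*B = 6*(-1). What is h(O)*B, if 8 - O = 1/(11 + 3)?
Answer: 21/74 ≈ 0.28378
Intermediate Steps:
O = 111/14 (O = 8 - 1/(11 + 3) = 8 - 1/14 = 111/14 ≈ 7.9286)
B = 9/4 (B = ¾ - 3*(-1)/2 = ¾ - ¼*(-6) = ¾ + 3/2 = 9/4 ≈ 2.2500)
h(b) = 1/b (h(b) = b/b² = 1/b)
h(O)*B = (9/4)/(111/14) = (14/111)*(9/4) = 21/74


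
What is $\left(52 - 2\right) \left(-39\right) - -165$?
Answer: $-1785$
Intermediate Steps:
$\left(52 - 2\right) \left(-39\right) - -165 = 50 \left(-39\right) + 165 = -1950 + 165 = -1785$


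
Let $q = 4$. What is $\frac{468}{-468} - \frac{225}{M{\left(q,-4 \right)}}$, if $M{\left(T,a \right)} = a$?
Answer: $\frac{221}{4} \approx 55.25$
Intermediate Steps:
$\frac{468}{-468} - \frac{225}{M{\left(q,-4 \right)}} = \frac{468}{-468} - \frac{225}{-4} = 468 \left(- \frac{1}{468}\right) - - \frac{225}{4} = -1 + \frac{225}{4} = \frac{221}{4}$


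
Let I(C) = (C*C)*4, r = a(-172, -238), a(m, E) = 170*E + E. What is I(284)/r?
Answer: -161312/20349 ≈ -7.9273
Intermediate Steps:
a(m, E) = 171*E
r = -40698 (r = 171*(-238) = -40698)
I(C) = 4*C**2 (I(C) = C**2*4 = 4*C**2)
I(284)/r = (4*284**2)/(-40698) = (4*80656)*(-1/40698) = 322624*(-1/40698) = -161312/20349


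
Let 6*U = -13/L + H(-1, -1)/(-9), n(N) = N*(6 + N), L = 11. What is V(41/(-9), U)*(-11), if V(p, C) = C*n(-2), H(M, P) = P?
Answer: -424/27 ≈ -15.704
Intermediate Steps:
U = -53/297 (U = (-13/11 - 1/(-9))/6 = (-13*1/11 - 1*(-⅑))/6 = (-13/11 + ⅑)/6 = (⅙)*(-106/99) = -53/297 ≈ -0.17845)
V(p, C) = -8*C (V(p, C) = C*(-2*(6 - 2)) = C*(-2*4) = C*(-8) = -8*C)
V(41/(-9), U)*(-11) = -8*(-53/297)*(-11) = (424/297)*(-11) = -424/27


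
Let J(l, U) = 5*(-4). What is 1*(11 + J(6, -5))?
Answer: -9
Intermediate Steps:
J(l, U) = -20
1*(11 + J(6, -5)) = 1*(11 - 20) = 1*(-9) = -9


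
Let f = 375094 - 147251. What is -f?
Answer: -227843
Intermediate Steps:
f = 227843
-f = -1*227843 = -227843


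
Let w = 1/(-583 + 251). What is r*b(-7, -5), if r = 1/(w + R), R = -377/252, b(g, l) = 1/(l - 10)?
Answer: 3486/78385 ≈ 0.044473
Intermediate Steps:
b(g, l) = 1/(-10 + l)
R = -377/252 (R = -377*1/252 = -377/252 ≈ -1.4960)
w = -1/332 (w = 1/(-332) = -1/332 ≈ -0.0030120)
r = -10458/15677 (r = 1/(-1/332 - 377/252) = 1/(-15677/10458) = -10458/15677 ≈ -0.66709)
r*b(-7, -5) = -10458/(15677*(-10 - 5)) = -10458/15677/(-15) = -10458/15677*(-1/15) = 3486/78385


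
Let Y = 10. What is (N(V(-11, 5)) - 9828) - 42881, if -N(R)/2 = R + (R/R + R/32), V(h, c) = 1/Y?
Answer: -8433793/160 ≈ -52711.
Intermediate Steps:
V(h, c) = ⅒ (V(h, c) = 1/10 = ⅒)
N(R) = -2 - 33*R/16 (N(R) = -2*(R + (R/R + R/32)) = -2*(R + (1 + R*(1/32))) = -2*(R + (1 + R/32)) = -2*(1 + 33*R/32) = -2 - 33*R/16)
(N(V(-11, 5)) - 9828) - 42881 = ((-2 - 33/16*⅒) - 9828) - 42881 = ((-2 - 33/160) - 9828) - 42881 = (-353/160 - 9828) - 42881 = -1572833/160 - 42881 = -8433793/160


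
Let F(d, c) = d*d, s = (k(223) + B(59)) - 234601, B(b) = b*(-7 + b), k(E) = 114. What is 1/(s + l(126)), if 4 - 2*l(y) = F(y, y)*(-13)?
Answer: -1/128223 ≈ -7.7989e-6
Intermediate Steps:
s = -231419 (s = (114 + 59*(-7 + 59)) - 234601 = (114 + 59*52) - 234601 = (114 + 3068) - 234601 = 3182 - 234601 = -231419)
F(d, c) = d²
l(y) = 2 + 13*y²/2 (l(y) = 2 - y²*(-13)/2 = 2 - (-13)*y²/2 = 2 + 13*y²/2)
1/(s + l(126)) = 1/(-231419 + (2 + (13/2)*126²)) = 1/(-231419 + (2 + (13/2)*15876)) = 1/(-231419 + (2 + 103194)) = 1/(-231419 + 103196) = 1/(-128223) = -1/128223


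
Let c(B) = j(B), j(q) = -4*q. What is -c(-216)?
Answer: -864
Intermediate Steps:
c(B) = -4*B
-c(-216) = -(-4)*(-216) = -1*864 = -864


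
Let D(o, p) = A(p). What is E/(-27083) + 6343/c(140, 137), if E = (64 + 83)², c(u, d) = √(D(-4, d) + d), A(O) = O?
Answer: -3087/3869 + 6343*√274/274 ≈ 382.40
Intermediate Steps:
D(o, p) = p
c(u, d) = √2*√d (c(u, d) = √(d + d) = √(2*d) = √2*√d)
E = 21609 (E = 147² = 21609)
E/(-27083) + 6343/c(140, 137) = 21609/(-27083) + 6343/((√2*√137)) = 21609*(-1/27083) + 6343/(√274) = -3087/3869 + 6343*(√274/274) = -3087/3869 + 6343*√274/274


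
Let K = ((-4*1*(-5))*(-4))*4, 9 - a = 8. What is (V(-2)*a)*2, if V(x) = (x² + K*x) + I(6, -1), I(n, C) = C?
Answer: 1286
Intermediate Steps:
a = 1 (a = 9 - 1*8 = 9 - 8 = 1)
K = -320 (K = (-4*(-5)*(-4))*4 = (20*(-4))*4 = -80*4 = -320)
V(x) = -1 + x² - 320*x (V(x) = (x² - 320*x) - 1 = -1 + x² - 320*x)
(V(-2)*a)*2 = ((-1 + (-2)² - 320*(-2))*1)*2 = ((-1 + 4 + 640)*1)*2 = (643*1)*2 = 643*2 = 1286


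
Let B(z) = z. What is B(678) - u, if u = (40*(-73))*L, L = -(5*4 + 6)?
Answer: -75242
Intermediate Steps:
L = -26 (L = -(20 + 6) = -1*26 = -26)
u = 75920 (u = (40*(-73))*(-26) = -2920*(-26) = 75920)
B(678) - u = 678 - 1*75920 = 678 - 75920 = -75242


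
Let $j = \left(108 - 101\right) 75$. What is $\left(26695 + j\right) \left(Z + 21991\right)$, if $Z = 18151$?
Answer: $1092665240$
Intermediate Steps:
$j = 525$ ($j = 7 \cdot 75 = 525$)
$\left(26695 + j\right) \left(Z + 21991\right) = \left(26695 + 525\right) \left(18151 + 21991\right) = 27220 \cdot 40142 = 1092665240$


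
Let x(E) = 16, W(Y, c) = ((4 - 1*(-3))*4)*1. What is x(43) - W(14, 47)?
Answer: -12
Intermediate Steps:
W(Y, c) = 28 (W(Y, c) = ((4 + 3)*4)*1 = (7*4)*1 = 28*1 = 28)
x(43) - W(14, 47) = 16 - 1*28 = 16 - 28 = -12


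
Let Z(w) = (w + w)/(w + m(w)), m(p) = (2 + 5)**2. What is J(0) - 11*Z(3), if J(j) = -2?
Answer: -85/26 ≈ -3.2692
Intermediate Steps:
m(p) = 49 (m(p) = 7**2 = 49)
Z(w) = 2*w/(49 + w) (Z(w) = (w + w)/(w + 49) = (2*w)/(49 + w) = 2*w/(49 + w))
J(0) - 11*Z(3) = -2 - 22*3/(49 + 3) = -2 - 22*3/52 = -2 - 11*3/26 = -2 - 33/26 = -85/26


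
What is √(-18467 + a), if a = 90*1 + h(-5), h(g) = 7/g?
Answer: 2*I*√114865/5 ≈ 135.57*I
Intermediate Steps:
a = 443/5 (a = 90*1 + 7/(-5) = 90 + 7*(-⅕) = 90 - 7/5 = 443/5 ≈ 88.600)
√(-18467 + a) = √(-18467 + 443/5) = √(-91892/5) = 2*I*√114865/5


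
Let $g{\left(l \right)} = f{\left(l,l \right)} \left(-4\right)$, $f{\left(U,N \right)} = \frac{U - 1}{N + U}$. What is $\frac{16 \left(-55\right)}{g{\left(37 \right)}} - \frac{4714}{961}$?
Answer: $\frac{3868844}{8649} \approx 447.32$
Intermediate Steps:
$f{\left(U,N \right)} = \frac{-1 + U}{N + U}$
$g{\left(l \right)} = - \frac{2 \left(-1 + l\right)}{l}$ ($g{\left(l \right)} = \frac{-1 + l}{l + l} \left(-4\right) = \frac{-1 + l}{2 l} \left(-4\right) = - \frac{2 \left(-1 + l\right)}{l}$)
$\frac{16 \left(-55\right)}{g{\left(37 \right)}} - \frac{4714}{961} = \frac{16 \left(-55\right)}{-2 + \frac{2}{37}} - \frac{4714}{961} = - \frac{880}{-2 + 2 \cdot \frac{1}{37}} - \frac{4714}{961} = - \frac{880}{-2 + \frac{2}{37}} - \frac{4714}{961} = - \frac{880}{- \frac{72}{37}} - \frac{4714}{961} = \left(-880\right) \left(- \frac{37}{72}\right) - \frac{4714}{961} = \frac{4070}{9} - \frac{4714}{961} = \frac{3868844}{8649}$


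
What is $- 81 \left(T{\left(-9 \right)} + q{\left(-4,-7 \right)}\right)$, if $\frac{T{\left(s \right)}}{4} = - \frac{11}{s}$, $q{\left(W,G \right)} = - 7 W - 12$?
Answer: $-1692$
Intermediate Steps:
$q{\left(W,G \right)} = -12 - 7 W$
$T{\left(s \right)} = - \frac{44}{s}$ ($T{\left(s \right)} = 4 \left(- \frac{11}{s}\right) = - \frac{44}{s}$)
$- 81 \left(T{\left(-9 \right)} + q{\left(-4,-7 \right)}\right) = - 81 \left(- \frac{44}{-9} - -16\right) = - 81 \left(\left(-44\right) \left(- \frac{1}{9}\right) + \left(-12 + 28\right)\right) = - 81 \left(\frac{44}{9} + 16\right) = \left(-81\right) \frac{188}{9} = -1692$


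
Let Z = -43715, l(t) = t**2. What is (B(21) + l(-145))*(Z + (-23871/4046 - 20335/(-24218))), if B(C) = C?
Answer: -1325884086888036/1440971 ≈ -9.2013e+8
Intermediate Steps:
(B(21) + l(-145))*(Z + (-23871/4046 - 20335/(-24218))) = (21 + (-145)**2)*(-43715 + (-23871/4046 - 20335/(-24218))) = (21 + 21025)*(-43715 + (-23871*1/4046 - 20335*(-1/24218))) = 21046*(-43715 + (-23871/4046 + 20335/24218)) = 21046*(-43715 - 123958117/24496507) = 21046*(-1070988761622/24496507) = -1325884086888036/1440971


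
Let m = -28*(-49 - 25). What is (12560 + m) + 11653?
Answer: 26285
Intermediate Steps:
m = 2072 (m = -28*(-74) = 2072)
(12560 + m) + 11653 = (12560 + 2072) + 11653 = 14632 + 11653 = 26285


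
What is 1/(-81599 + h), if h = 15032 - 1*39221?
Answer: -1/105788 ≈ -9.4529e-6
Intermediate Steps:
h = -24189 (h = 15032 - 39221 = -24189)
1/(-81599 + h) = 1/(-81599 - 24189) = 1/(-105788) = -1/105788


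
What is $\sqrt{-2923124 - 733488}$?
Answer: $2 i \sqrt{914153} \approx 1912.2 i$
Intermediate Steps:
$\sqrt{-2923124 - 733488} = \sqrt{-3656612} = 2 i \sqrt{914153}$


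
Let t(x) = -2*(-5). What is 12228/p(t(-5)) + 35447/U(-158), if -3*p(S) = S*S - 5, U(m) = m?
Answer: -9163537/15010 ≈ -610.50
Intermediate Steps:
t(x) = 10
p(S) = 5/3 - S²/3 (p(S) = -(S*S - 5)/3 = -(S² - 5)/3 = -(-5 + S²)/3 = 5/3 - S²/3)
12228/p(t(-5)) + 35447/U(-158) = 12228/(5/3 - ⅓*10²) + 35447/(-158) = 12228/(5/3 - ⅓*100) + 35447*(-1/158) = 12228/(5/3 - 100/3) - 35447/158 = 12228/(-95/3) - 35447/158 = 12228*(-3/95) - 35447/158 = -36684/95 - 35447/158 = -9163537/15010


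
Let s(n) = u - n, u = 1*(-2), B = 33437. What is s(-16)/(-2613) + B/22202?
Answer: 87060053/58013826 ≈ 1.5007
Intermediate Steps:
u = -2
s(n) = -2 - n
s(-16)/(-2613) + B/22202 = (-2 - 1*(-16))/(-2613) + 33437/22202 = (-2 + 16)*(-1/2613) + 33437*(1/22202) = 14*(-1/2613) + 33437/22202 = -14/2613 + 33437/22202 = 87060053/58013826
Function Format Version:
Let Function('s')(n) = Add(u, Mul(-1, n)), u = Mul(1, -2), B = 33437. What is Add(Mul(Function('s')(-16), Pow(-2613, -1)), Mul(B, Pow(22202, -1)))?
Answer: Rational(87060053, 58013826) ≈ 1.5007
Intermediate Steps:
u = -2
Function('s')(n) = Add(-2, Mul(-1, n))
Add(Mul(Function('s')(-16), Pow(-2613, -1)), Mul(B, Pow(22202, -1))) = Add(Mul(Add(-2, Mul(-1, -16)), Pow(-2613, -1)), Mul(33437, Pow(22202, -1))) = Add(Mul(Add(-2, 16), Rational(-1, 2613)), Mul(33437, Rational(1, 22202))) = Add(Mul(14, Rational(-1, 2613)), Rational(33437, 22202)) = Add(Rational(-14, 2613), Rational(33437, 22202)) = Rational(87060053, 58013826)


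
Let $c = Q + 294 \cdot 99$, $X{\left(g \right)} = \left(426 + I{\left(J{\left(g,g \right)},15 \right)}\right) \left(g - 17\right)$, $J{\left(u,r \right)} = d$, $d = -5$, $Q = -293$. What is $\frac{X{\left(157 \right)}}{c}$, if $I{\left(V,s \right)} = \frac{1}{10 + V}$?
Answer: $\frac{59668}{28813} \approx 2.0709$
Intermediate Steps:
$J{\left(u,r \right)} = -5$
$X{\left(g \right)} = - \frac{36227}{5} + \frac{2131 g}{5}$ ($X{\left(g \right)} = \left(426 + \frac{1}{10 - 5}\right) \left(g - 17\right) = \left(426 + \frac{1}{5}\right) \left(-17 + g\right) = \frac{2131 \left(-17 + g\right)}{5} = - \frac{36227}{5} + \frac{2131 g}{5}$)
$c = 28813$ ($c = -293 + 294 \cdot 99 = -293 + 29106 = 28813$)
$\frac{X{\left(157 \right)}}{c} = \frac{- \frac{36227}{5} + \frac{2131}{5} \cdot 157}{28813} = \left(- \frac{36227}{5} + \frac{334567}{5}\right) \frac{1}{28813} = 59668 \cdot \frac{1}{28813} = \frac{59668}{28813}$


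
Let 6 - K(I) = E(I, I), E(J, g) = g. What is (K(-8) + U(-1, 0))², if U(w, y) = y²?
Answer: 196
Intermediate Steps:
K(I) = 6 - I
(K(-8) + U(-1, 0))² = ((6 - 1*(-8)) + 0²)² = ((6 + 8) + 0)² = (14 + 0)² = 14² = 196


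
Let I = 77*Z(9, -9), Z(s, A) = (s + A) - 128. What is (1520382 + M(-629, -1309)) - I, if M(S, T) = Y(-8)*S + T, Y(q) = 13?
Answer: 1520752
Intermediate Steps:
Z(s, A) = -128 + A + s (Z(s, A) = (A + s) - 128 = -128 + A + s)
I = -9856 (I = 77*(-128 - 9 + 9) = 77*(-128) = -9856)
M(S, T) = T + 13*S (M(S, T) = 13*S + T = T + 13*S)
(1520382 + M(-629, -1309)) - I = (1520382 + (-1309 + 13*(-629))) - 1*(-9856) = (1520382 + (-1309 - 8177)) + 9856 = (1520382 - 9486) + 9856 = 1510896 + 9856 = 1520752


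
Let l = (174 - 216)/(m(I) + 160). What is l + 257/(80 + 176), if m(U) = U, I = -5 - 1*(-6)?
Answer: 4375/5888 ≈ 0.74304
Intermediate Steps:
I = 1 (I = -5 + 6 = 1)
l = -6/23 (l = (174 - 216)/(1 + 160) = -42/161 = -42*1/161 = -6/23 ≈ -0.26087)
l + 257/(80 + 176) = -6/23 + 257/(80 + 176) = -6/23 + 257/256 = 4375/5888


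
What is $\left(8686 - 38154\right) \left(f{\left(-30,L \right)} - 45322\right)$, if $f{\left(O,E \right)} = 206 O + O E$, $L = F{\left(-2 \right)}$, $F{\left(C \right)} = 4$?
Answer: $1521197096$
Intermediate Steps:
$L = 4$
$f{\left(O,E \right)} = 206 O + E O$
$\left(8686 - 38154\right) \left(f{\left(-30,L \right)} - 45322\right) = \left(8686 - 38154\right) \left(- 30 \left(206 + 4\right) - 45322\right) = - 29468 \left(\left(-30\right) 210 - 45322\right) = - 29468 \left(-6300 - 45322\right) = \left(-29468\right) \left(-51622\right) = 1521197096$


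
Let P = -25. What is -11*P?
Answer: 275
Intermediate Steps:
-11*P = -11*(-25) = 275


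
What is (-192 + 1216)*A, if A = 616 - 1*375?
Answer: 246784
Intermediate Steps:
A = 241 (A = 616 - 375 = 241)
(-192 + 1216)*A = (-192 + 1216)*241 = 1024*241 = 246784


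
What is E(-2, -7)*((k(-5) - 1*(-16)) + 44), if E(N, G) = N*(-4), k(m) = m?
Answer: 440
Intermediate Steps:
E(N, G) = -4*N
E(-2, -7)*((k(-5) - 1*(-16)) + 44) = (-4*(-2))*((-5 - 1*(-16)) + 44) = 8*((-5 + 16) + 44) = 8*(11 + 44) = 8*55 = 440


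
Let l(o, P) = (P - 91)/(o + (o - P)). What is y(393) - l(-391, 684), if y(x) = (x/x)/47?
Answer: 29337/68902 ≈ 0.42578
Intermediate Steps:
l(o, P) = (-91 + P)/(-P + 2*o)
y(x) = 1/47 (y(x) = 1*(1/47) = 1/47)
y(393) - l(-391, 684) = 1/47 - (91 - 1*684)/(684 - 2*(-391)) = 1/47 - (91 - 684)/(684 + 782) = 1/47 - (-593)/1466 = 1/47 - 1*(-593/1466) = 1/47 + 593/1466 = 29337/68902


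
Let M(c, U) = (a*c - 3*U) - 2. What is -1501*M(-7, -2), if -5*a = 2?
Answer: -51034/5 ≈ -10207.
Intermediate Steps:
a = -⅖ (a = -⅕*2 = -⅖ ≈ -0.40000)
M(c, U) = -2 - 3*U - 2*c/5 (M(c, U) = (-2*c/5 - 3*U) - 2 = (-3*U - 2*c/5) - 2 = -2 - 3*U - 2*c/5)
-1501*M(-7, -2) = -1501*(-2 - 3*(-2) - ⅖*(-7)) = -1501*(-2 + 6 + 14/5) = -1501*34/5 = -51034/5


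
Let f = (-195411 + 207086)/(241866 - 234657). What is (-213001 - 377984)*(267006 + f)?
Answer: -126395795907785/801 ≈ -1.5780e+11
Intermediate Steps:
f = 11675/7209 ≈ 1.6195
(-213001 - 377984)*(267006 + f) = (-213001 - 377984)*(267006 + 11675/7209) = -590985*1924857929/7209 = -126395795907785/801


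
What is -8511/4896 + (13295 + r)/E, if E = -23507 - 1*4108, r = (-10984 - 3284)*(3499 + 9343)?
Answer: 99643585799/15022560 ≈ 6632.9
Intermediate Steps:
r = -183229656 (r = -14268*12842 = -183229656)
E = -27615 (E = -23507 - 4108 = -27615)
-8511/4896 + (13295 + r)/E = -8511/4896 + (13295 - 183229656)/(-27615) = -8511*1/4896 - 183216361*(-1/27615) = -2837/1632 + 183216361/27615 = 99643585799/15022560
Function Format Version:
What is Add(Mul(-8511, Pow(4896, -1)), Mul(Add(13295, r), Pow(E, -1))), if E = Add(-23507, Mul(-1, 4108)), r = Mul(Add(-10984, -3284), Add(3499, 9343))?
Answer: Rational(99643585799, 15022560) ≈ 6632.9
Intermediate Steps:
r = -183229656 (r = Mul(-14268, 12842) = -183229656)
E = -27615 (E = Add(-23507, -4108) = -27615)
Add(Mul(-8511, Pow(4896, -1)), Mul(Add(13295, r), Pow(E, -1))) = Add(Mul(-8511, Pow(4896, -1)), Mul(Add(13295, -183229656), Pow(-27615, -1))) = Add(Mul(-8511, Rational(1, 4896)), Mul(-183216361, Rational(-1, 27615))) = Add(Rational(-2837, 1632), Rational(183216361, 27615)) = Rational(99643585799, 15022560)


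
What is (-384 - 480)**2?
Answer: 746496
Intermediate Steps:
(-384 - 480)**2 = (-864)**2 = 746496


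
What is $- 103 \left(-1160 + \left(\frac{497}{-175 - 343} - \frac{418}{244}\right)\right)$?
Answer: $\frac{270287656}{2257} \approx 1.1976 \cdot 10^{5}$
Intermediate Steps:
$- 103 \left(-1160 + \left(\frac{497}{-175 - 343} - \frac{418}{244}\right)\right) = - 103 \left(-1160 + \left(\frac{497}{-175 - 343} - \frac{209}{122}\right)\right) = - 103 \left(-1160 - \left(\frac{209}{122} - \frac{497}{-518}\right)\right) = - 103 \left(-1160 + \left(497 \left(- \frac{1}{518}\right) - \frac{209}{122}\right)\right) = - 103 \left(-1160 - \frac{6032}{2257}\right) = \left(-103\right) \left(- \frac{2624152}{2257}\right) = \frac{270287656}{2257}$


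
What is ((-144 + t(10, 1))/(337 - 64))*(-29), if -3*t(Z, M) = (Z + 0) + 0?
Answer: 986/63 ≈ 15.651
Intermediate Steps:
t(Z, M) = -Z/3 (t(Z, M) = -((Z + 0) + 0)/3 = -(Z + 0)/3 = -Z/3)
((-144 + t(10, 1))/(337 - 64))*(-29) = ((-144 - ⅓*10)/(337 - 64))*(-29) = ((-144 - 10/3)/273)*(-29) = -442/3*1/273*(-29) = -34/63*(-29) = 986/63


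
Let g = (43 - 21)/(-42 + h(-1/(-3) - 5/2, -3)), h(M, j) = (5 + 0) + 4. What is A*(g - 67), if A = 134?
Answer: -27202/3 ≈ -9067.3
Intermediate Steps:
h(M, j) = 9 (h(M, j) = 5 + 4 = 9)
g = -2/3 (g = (43 - 21)/(-42 + 9) = 22/(-33) = 22*(-1/33) = -2/3 ≈ -0.66667)
A*(g - 67) = 134*(-2/3 - 67) = 134*(-203/3) = -27202/3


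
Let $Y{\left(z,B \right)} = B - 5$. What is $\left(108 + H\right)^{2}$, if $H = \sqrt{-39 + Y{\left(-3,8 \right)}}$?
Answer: $11628 + 1296 i \approx 11628.0 + 1296.0 i$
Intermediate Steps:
$Y{\left(z,B \right)} = -5 + B$
$H = 6 i$ ($H = \sqrt{-39 + \left(-5 + 8\right)} = \sqrt{-39 + 3} = \sqrt{-36} = 6 i \approx 6.0 i$)
$\left(108 + H\right)^{2} = \left(108 + 6 i\right)^{2}$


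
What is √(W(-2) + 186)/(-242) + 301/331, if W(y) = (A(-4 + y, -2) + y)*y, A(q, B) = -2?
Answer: 301/331 - √194/242 ≈ 0.85181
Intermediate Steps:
W(y) = y*(-2 + y) (W(y) = (-2 + y)*y = y*(-2 + y))
√(W(-2) + 186)/(-242) + 301/331 = √(-2*(-2 - 2) + 186)/(-242) + 301/331 = √(-2*(-4) + 186)*(-1/242) + 301*(1/331) = √(8 + 186)*(-1/242) + 301/331 = √194*(-1/242) + 301/331 = -√194/242 + 301/331 = 301/331 - √194/242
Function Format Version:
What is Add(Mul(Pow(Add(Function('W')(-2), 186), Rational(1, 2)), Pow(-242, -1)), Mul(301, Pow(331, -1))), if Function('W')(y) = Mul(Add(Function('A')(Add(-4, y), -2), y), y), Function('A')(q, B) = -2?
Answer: Add(Rational(301, 331), Mul(Rational(-1, 242), Pow(194, Rational(1, 2)))) ≈ 0.85181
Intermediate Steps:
Function('W')(y) = Mul(y, Add(-2, y)) (Function('W')(y) = Mul(Add(-2, y), y) = Mul(y, Add(-2, y)))
Add(Mul(Pow(Add(Function('W')(-2), 186), Rational(1, 2)), Pow(-242, -1)), Mul(301, Pow(331, -1))) = Add(Mul(Pow(Add(Mul(-2, Add(-2, -2)), 186), Rational(1, 2)), Pow(-242, -1)), Mul(301, Pow(331, -1))) = Add(Mul(Pow(Add(Mul(-2, -4), 186), Rational(1, 2)), Rational(-1, 242)), Mul(301, Rational(1, 331))) = Add(Mul(Pow(Add(8, 186), Rational(1, 2)), Rational(-1, 242)), Rational(301, 331)) = Add(Mul(Pow(194, Rational(1, 2)), Rational(-1, 242)), Rational(301, 331)) = Add(Mul(Rational(-1, 242), Pow(194, Rational(1, 2))), Rational(301, 331)) = Add(Rational(301, 331), Mul(Rational(-1, 242), Pow(194, Rational(1, 2))))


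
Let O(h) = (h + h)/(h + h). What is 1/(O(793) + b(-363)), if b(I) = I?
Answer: -1/362 ≈ -0.0027624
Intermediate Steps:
O(h) = 1 (O(h) = (2*h)/((2*h)) = (2*h)*(1/(2*h)) = 1)
1/(O(793) + b(-363)) = 1/(1 - 363) = 1/(-362) = -1/362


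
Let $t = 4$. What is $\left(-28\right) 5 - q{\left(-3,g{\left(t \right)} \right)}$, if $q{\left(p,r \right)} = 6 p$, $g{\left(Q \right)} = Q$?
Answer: $-122$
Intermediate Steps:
$\left(-28\right) 5 - q{\left(-3,g{\left(t \right)} \right)} = \left(-28\right) 5 - 6 \left(-3\right) = -140 - -18 = -140 + 18 = -122$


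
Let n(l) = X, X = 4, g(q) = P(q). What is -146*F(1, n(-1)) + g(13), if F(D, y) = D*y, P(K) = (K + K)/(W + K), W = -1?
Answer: -3491/6 ≈ -581.83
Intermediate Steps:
P(K) = 2*K/(-1 + K) (P(K) = (K + K)/(-1 + K) = (2*K)/(-1 + K) = 2*K/(-1 + K))
g(q) = 2*q/(-1 + q)
n(l) = 4
-146*F(1, n(-1)) + g(13) = -146*4 + 2*13/(-1 + 13) = -146*4 + 2*13/12 = -584 + 2*13*(1/12) = -584 + 13/6 = -3491/6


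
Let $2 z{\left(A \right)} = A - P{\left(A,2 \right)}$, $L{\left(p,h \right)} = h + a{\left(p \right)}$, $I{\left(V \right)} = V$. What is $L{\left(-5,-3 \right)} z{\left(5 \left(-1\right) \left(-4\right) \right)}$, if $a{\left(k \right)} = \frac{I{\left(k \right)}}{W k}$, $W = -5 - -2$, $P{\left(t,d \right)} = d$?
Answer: $-30$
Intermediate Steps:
$W = -3$ ($W = -5 + 2 = -3$)
$a{\left(k \right)} = - \frac{1}{3}$ ($a{\left(k \right)} = \frac{k}{\left(-3\right) k} = k \left(- \frac{1}{3 k}\right) = - \frac{1}{3}$)
$L{\left(p,h \right)} = - \frac{1}{3} + h$ ($L{\left(p,h \right)} = h - \frac{1}{3} = - \frac{1}{3} + h$)
$z{\left(A \right)} = -1 + \frac{A}{2}$ ($z{\left(A \right)} = \frac{A - 2}{2} = \frac{-2 + A}{2} = -1 + \frac{A}{2}$)
$L{\left(-5,-3 \right)} z{\left(5 \left(-1\right) \left(-4\right) \right)} = \left(- \frac{1}{3} - 3\right) \left(-1 + \frac{5 \left(-1\right) \left(-4\right)}{2}\right) = - \frac{10 \left(-1 + \frac{\left(-5\right) \left(-4\right)}{2}\right)}{3} = - \frac{10 \left(-1 + \frac{1}{2} \cdot 20\right)}{3} = - \frac{10 \left(-1 + 10\right)}{3} = \left(- \frac{10}{3}\right) 9 = -30$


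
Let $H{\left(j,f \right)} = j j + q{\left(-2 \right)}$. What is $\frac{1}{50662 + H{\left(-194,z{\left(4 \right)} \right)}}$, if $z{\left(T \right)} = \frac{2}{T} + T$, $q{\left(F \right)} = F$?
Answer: $\frac{1}{88296} \approx 1.1326 \cdot 10^{-5}$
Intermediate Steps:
$z{\left(T \right)} = T + \frac{2}{T}$
$H{\left(j,f \right)} = -2 + j^{2}$ ($H{\left(j,f \right)} = j j - 2 = j^{2} - 2 = -2 + j^{2}$)
$\frac{1}{50662 + H{\left(-194,z{\left(4 \right)} \right)}} = \frac{1}{50662 - \left(2 - \left(-194\right)^{2}\right)} = \frac{1}{50662 + \left(-2 + 37636\right)} = \frac{1}{50662 + 37634} = \frac{1}{88296}$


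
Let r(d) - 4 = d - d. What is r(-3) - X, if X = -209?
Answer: 213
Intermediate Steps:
r(d) = 4 (r(d) = 4 + (d - d) = 4 + 0 = 4)
r(-3) - X = 4 - 1*(-209) = 4 + 209 = 213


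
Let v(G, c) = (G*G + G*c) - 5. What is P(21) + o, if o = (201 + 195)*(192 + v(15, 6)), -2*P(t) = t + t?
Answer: 198771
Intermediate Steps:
P(t) = -t (P(t) = -(t + t)/2 = -t)
v(G, c) = -5 + G² + G*c (v(G, c) = (G² + G*c) - 5 = -5 + G² + G*c)
o = 198792 (o = (201 + 195)*(192 + (-5 + 15² + 15*6)) = 396*(192 + (-5 + 225 + 90)) = 396*(192 + 310) = 396*502 = 198792)
P(21) + o = -1*21 + 198792 = -21 + 198792 = 198771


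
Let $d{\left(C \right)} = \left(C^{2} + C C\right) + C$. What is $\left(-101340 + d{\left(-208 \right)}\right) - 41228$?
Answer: $-56248$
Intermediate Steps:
$d{\left(C \right)} = C + 2 C^{2}$ ($d{\left(C \right)} = \left(C^{2} + C^{2}\right) + C = 2 C^{2} + C = C + 2 C^{2}$)
$\left(-101340 + d{\left(-208 \right)}\right) - 41228 = \left(-101340 - 208 \left(1 + 2 \left(-208\right)\right)\right) - 41228 = \left(-101340 - 208 \left(1 - 416\right)\right) - 41228 = \left(-101340 - -86320\right) - 41228 = \left(-101340 + 86320\right) - 41228 = -15020 - 41228 = -56248$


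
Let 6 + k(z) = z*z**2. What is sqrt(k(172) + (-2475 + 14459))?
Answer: 3*sqrt(566714) ≈ 2258.4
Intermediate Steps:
k(z) = -6 + z**3 (k(z) = -6 + z*z**2 = -6 + z**3)
sqrt(k(172) + (-2475 + 14459)) = sqrt((-6 + 172**3) + (-2475 + 14459)) = sqrt((-6 + 5088448) + 11984) = sqrt(5088442 + 11984) = sqrt(5100426) = 3*sqrt(566714)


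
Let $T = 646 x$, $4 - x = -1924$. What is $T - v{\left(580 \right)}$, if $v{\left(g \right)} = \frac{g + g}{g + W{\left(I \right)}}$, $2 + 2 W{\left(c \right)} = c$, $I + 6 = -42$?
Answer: $\frac{138248936}{111} \approx 1.2455 \cdot 10^{6}$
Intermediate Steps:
$x = 1928$ ($x = 4 - -1924 = 4 + 1924 = 1928$)
$I = -48$ ($I = -6 - 42 = -48$)
$W{\left(c \right)} = -1 + \frac{c}{2}$
$T = 1245488$ ($T = 646 \cdot 1928 = 1245488$)
$v{\left(g \right)} = \frac{2 g}{-25 + g}$ ($v{\left(g \right)} = \frac{g + g}{g + \left(-1 + \frac{1}{2} \left(-48\right)\right)} = \frac{2 g}{g - 25} = \frac{2 g}{-25 + g}$)
$T - v{\left(580 \right)} = 1245488 - 2 \cdot 580 \frac{1}{-25 + 580} = 1245488 - 2 \cdot 580 \cdot \frac{1}{555} = 1245488 - \frac{232}{111} = \frac{138248936}{111}$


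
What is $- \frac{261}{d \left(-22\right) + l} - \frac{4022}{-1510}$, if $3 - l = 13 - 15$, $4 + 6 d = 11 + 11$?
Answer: $\frac{319726}{46055} \approx 6.9423$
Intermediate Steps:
$d = 3$ ($d = - \frac{2}{3} + \frac{11 + 11}{6} = - \frac{2}{3} + \frac{1}{6} \cdot 22 = - \frac{2}{3} + \frac{11}{3} = 3$)
$l = 5$ ($l = 3 - \left(13 - 15\right) = 3 - -2 = 3 + 2 = 5$)
$- \frac{261}{d \left(-22\right) + l} - \frac{4022}{-1510} = - \frac{261}{3 \left(-22\right) + 5} - \frac{4022}{-1510} = - \frac{261}{-66 + 5} - - \frac{2011}{755} = - \frac{261}{-61} + \frac{2011}{755} = \left(-261\right) \left(- \frac{1}{61}\right) + \frac{2011}{755} = \frac{261}{61} + \frac{2011}{755} = \frac{319726}{46055}$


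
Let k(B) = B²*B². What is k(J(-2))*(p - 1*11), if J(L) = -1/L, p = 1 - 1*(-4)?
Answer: -3/8 ≈ -0.37500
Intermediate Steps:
p = 5 (p = 1 + 4 = 5)
k(B) = B⁴
k(J(-2))*(p - 1*11) = (-1/(-2))⁴*(5 - 1*11) = (-1*(-½))⁴*(5 - 11) = (½)⁴*(-6) = (1/16)*(-6) = -3/8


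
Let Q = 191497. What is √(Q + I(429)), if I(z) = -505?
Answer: 4*√11937 ≈ 437.03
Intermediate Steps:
√(Q + I(429)) = √(191497 - 505) = √190992 = 4*√11937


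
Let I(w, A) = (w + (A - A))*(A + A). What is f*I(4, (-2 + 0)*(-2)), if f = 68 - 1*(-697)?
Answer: 24480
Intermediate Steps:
I(w, A) = 2*A*w (I(w, A) = (w + 0)*(2*A) = w*(2*A) = 2*A*w)
f = 765 (f = 68 + 697 = 765)
f*I(4, (-2 + 0)*(-2)) = 765*(2*((-2 + 0)*(-2))*4) = 765*(2*(-2*(-2))*4) = 765*(2*4*4) = 765*32 = 24480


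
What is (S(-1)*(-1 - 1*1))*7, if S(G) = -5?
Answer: 70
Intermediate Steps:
(S(-1)*(-1 - 1*1))*7 = -5*(-1 - 1*1)*7 = -5*(-1 - 1)*7 = -5*(-2)*7 = 10*7 = 70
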